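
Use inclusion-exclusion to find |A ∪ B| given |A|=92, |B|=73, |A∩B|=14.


|A ∪ B| = |A| + |B| - |A ∩ B|
= 92 + 73 - 14
= 151

|A ∪ B| = 151


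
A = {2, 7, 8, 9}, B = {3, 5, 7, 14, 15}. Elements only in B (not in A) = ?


A = {2, 7, 8, 9}
B = {3, 5, 7, 14, 15}
Region: only in B (not in A)
Elements: {3, 5, 14, 15}

Elements only in B (not in A): {3, 5, 14, 15}


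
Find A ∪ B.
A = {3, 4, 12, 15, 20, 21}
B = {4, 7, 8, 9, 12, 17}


A ∪ B = all elements in A or B (or both)
A = {3, 4, 12, 15, 20, 21}
B = {4, 7, 8, 9, 12, 17}
A ∪ B = {3, 4, 7, 8, 9, 12, 15, 17, 20, 21}

A ∪ B = {3, 4, 7, 8, 9, 12, 15, 17, 20, 21}


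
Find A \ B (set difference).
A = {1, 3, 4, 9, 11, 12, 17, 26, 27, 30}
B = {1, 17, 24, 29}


A \ B = elements in A but not in B
A = {1, 3, 4, 9, 11, 12, 17, 26, 27, 30}
B = {1, 17, 24, 29}
Remove from A any elements in B
A \ B = {3, 4, 9, 11, 12, 26, 27, 30}

A \ B = {3, 4, 9, 11, 12, 26, 27, 30}


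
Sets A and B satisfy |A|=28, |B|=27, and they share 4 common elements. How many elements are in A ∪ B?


|A ∪ B| = |A| + |B| - |A ∩ B|
= 28 + 27 - 4
= 51

|A ∪ B| = 51


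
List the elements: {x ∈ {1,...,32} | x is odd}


Checking each candidate:
Condition: odd numbers in {1,...,32}
Result = {1, 3, 5, 7, 9, 11, 13, 15, 17, 19, 21, 23, 25, 27, 29, 31}

{1, 3, 5, 7, 9, 11, 13, 15, 17, 19, 21, 23, 25, 27, 29, 31}


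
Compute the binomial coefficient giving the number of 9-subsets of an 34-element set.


C(n,k) = n! / (k!(n-k)!)
C(34,9) = 34! / (9!25!)
= 52451256

C(34,9) = 52451256


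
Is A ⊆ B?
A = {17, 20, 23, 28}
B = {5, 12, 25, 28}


A ⊆ B means every element of A is in B.
Elements in A not in B: {17, 20, 23}
So A ⊄ B.

No, A ⊄ B


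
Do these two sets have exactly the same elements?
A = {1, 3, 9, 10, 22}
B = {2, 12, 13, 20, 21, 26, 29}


Two sets are equal iff they have exactly the same elements.
A = {1, 3, 9, 10, 22}
B = {2, 12, 13, 20, 21, 26, 29}
Differences: {1, 2, 3, 9, 10, 12, 13, 20, 21, 22, 26, 29}
A ≠ B

No, A ≠ B


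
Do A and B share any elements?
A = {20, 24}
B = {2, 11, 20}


Disjoint means A ∩ B = ∅.
A ∩ B = {20}
A ∩ B ≠ ∅, so A and B are NOT disjoint.

Yes — A and B share the element(s) of A ∩ B = {20}, so they are not disjoint


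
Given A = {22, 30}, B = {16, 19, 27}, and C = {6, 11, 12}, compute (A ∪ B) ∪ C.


A ∪ B = {16, 19, 22, 27, 30}
(A ∪ B) ∪ C = {6, 11, 12, 16, 19, 22, 27, 30}

A ∪ B ∪ C = {6, 11, 12, 16, 19, 22, 27, 30}


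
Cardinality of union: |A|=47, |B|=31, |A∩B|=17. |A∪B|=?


|A ∪ B| = |A| + |B| - |A ∩ B|
= 47 + 31 - 17
= 61

|A ∪ B| = 61


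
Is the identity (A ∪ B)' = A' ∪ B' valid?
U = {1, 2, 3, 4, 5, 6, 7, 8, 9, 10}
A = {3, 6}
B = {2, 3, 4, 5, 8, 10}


LHS: A ∪ B = {2, 3, 4, 5, 6, 8, 10}
(A ∪ B)' = U \ (A ∪ B) = {1, 7, 9}
A' = {1, 2, 4, 5, 7, 8, 9, 10}, B' = {1, 6, 7, 9}
Claimed RHS: A' ∪ B' = {1, 2, 4, 5, 6, 7, 8, 9, 10}
Identity is INVALID: LHS = {1, 7, 9} but the RHS claimed here equals {1, 2, 4, 5, 6, 7, 8, 9, 10}. The correct form is (A ∪ B)' = A' ∩ B'.

Identity is invalid: (A ∪ B)' = {1, 7, 9} but A' ∪ B' = {1, 2, 4, 5, 6, 7, 8, 9, 10}. The correct De Morgan law is (A ∪ B)' = A' ∩ B'.


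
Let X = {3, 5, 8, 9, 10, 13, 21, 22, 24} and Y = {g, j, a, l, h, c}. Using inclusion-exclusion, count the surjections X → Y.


n = |X| = 9, k = |Y| = 6. Surjections via inclusion-exclusion:
S(n,k) = Σ(-1)^i × C(k,i) × (k-i)^n, i=0 to k
i=0: (-1)^0×C(6,0)×6^9 = 10077696
i=1: (-1)^1×C(6,1)×5^9 = -11718750
i=2: (-1)^2×C(6,2)×4^9 = 3932160
i=3: (-1)^3×C(6,3)×3^9 = -393660
i=4: (-1)^4×C(6,4)×2^9 = 7680
i=5: (-1)^5×C(6,5)×1^9 = -6
i=6: (-1)^6×C(6,6)×0^9 = 0
Total = 1905120

Number of surjections = 1905120


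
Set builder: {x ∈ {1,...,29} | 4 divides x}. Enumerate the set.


Checking each candidate:
Condition: multiples of 4 in {1,...,29}
Result = {4, 8, 12, 16, 20, 24, 28}

{4, 8, 12, 16, 20, 24, 28}


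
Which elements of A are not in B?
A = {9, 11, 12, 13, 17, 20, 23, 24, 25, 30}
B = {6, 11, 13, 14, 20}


A \ B = elements in A but not in B
A = {9, 11, 12, 13, 17, 20, 23, 24, 25, 30}
B = {6, 11, 13, 14, 20}
Remove from A any elements in B
A \ B = {9, 12, 17, 23, 24, 25, 30}

A \ B = {9, 12, 17, 23, 24, 25, 30}


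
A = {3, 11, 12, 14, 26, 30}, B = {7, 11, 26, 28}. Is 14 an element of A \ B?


A = {3, 11, 12, 14, 26, 30}, B = {7, 11, 26, 28}
A \ B = elements in A but not in B
A \ B = {3, 12, 14, 30}
Checking if 14 ∈ A \ B
14 is in A \ B → True

14 ∈ A \ B


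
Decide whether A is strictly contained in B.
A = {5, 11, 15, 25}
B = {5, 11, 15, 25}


A ⊂ B requires: A ⊆ B AND A ≠ B.
A ⊆ B? Yes
A = B? Yes
A = B, so A is not a PROPER subset.

No, A is not a proper subset of B


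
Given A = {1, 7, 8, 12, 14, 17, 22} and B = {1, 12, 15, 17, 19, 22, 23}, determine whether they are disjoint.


Disjoint means A ∩ B = ∅.
A ∩ B = {1, 12, 17, 22}
A ∩ B ≠ ∅, so A and B are NOT disjoint.

No, A and B are not disjoint (A ∩ B = {1, 12, 17, 22})


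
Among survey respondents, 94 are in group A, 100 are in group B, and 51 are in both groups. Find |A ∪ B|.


|A ∪ B| = |A| + |B| - |A ∩ B|
= 94 + 100 - 51
= 143

|A ∪ B| = 143


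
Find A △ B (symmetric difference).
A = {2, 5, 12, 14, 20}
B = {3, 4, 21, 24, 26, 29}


A △ B = (A \ B) ∪ (B \ A) = elements in exactly one of A or B
A \ B = {2, 5, 12, 14, 20}
B \ A = {3, 4, 21, 24, 26, 29}
A △ B = {2, 3, 4, 5, 12, 14, 20, 21, 24, 26, 29}

A △ B = {2, 3, 4, 5, 12, 14, 20, 21, 24, 26, 29}


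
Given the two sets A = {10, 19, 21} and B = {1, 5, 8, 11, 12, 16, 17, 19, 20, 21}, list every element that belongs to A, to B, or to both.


A ∪ B = all elements in A or B (or both)
A = {10, 19, 21}
B = {1, 5, 8, 11, 12, 16, 17, 19, 20, 21}
A ∪ B = {1, 5, 8, 10, 11, 12, 16, 17, 19, 20, 21}

A ∪ B = {1, 5, 8, 10, 11, 12, 16, 17, 19, 20, 21}


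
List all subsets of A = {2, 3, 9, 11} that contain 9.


A subset of A contains 9 iff the remaining 3 elements form any subset of A \ {9}.
Count: 2^(n-1) = 2^3 = 8
Subsets containing 9: {9}, {2, 9}, {3, 9}, {9, 11}, {2, 3, 9}, {2, 9, 11}, {3, 9, 11}, {2, 3, 9, 11}

Subsets containing 9 (8 total): {9}, {2, 9}, {3, 9}, {9, 11}, {2, 3, 9}, {2, 9, 11}, {3, 9, 11}, {2, 3, 9, 11}


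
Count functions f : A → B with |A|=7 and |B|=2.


Each of |A| = 7 inputs maps to any of |B| = 2 outputs.
# functions = |B|^|A| = 2^7
= 128

Number of functions = 128


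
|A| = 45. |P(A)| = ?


Number of subsets = 2^n
= 2^45
= 35184372088832

|P(A)| = 35184372088832


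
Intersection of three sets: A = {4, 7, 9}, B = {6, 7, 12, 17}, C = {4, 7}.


A ∩ B = {7}
(A ∩ B) ∩ C = {7}

A ∩ B ∩ C = {7}


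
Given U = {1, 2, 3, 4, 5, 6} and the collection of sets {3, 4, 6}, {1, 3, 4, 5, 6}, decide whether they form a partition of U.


A partition requires: (1) non-empty parts, (2) pairwise disjoint, (3) union = U
Parts: {3, 4, 6}, {1, 3, 4, 5, 6}
Union of parts: {1, 3, 4, 5, 6}
U = {1, 2, 3, 4, 5, 6}
All non-empty? True
Pairwise disjoint? False
Covers U? False

No, not a valid partition


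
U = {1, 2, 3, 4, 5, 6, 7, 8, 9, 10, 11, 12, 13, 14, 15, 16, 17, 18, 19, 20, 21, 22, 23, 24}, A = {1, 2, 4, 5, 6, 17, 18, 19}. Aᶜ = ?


Aᶜ = U \ A = elements in U but not in A
U = {1, 2, 3, 4, 5, 6, 7, 8, 9, 10, 11, 12, 13, 14, 15, 16, 17, 18, 19, 20, 21, 22, 23, 24}
A = {1, 2, 4, 5, 6, 17, 18, 19}
Aᶜ = {3, 7, 8, 9, 10, 11, 12, 13, 14, 15, 16, 20, 21, 22, 23, 24}

Aᶜ = {3, 7, 8, 9, 10, 11, 12, 13, 14, 15, 16, 20, 21, 22, 23, 24}


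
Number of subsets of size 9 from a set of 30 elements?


C(n,k) = n! / (k!(n-k)!)
C(30,9) = 30! / (9!21!)
= 14307150

C(30,9) = 14307150


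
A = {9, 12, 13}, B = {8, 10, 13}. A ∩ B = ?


A ∩ B = elements in both A and B
A = {9, 12, 13}
B = {8, 10, 13}
A ∩ B = {13}

A ∩ B = {13}


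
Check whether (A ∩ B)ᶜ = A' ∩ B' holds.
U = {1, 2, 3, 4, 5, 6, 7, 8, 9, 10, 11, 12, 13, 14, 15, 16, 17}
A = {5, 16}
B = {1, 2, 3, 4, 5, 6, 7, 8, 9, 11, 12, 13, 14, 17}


LHS: A ∩ B = {5}
(A ∩ B)' = U \ (A ∩ B) = {1, 2, 3, 4, 6, 7, 8, 9, 10, 11, 12, 13, 14, 15, 16, 17}
A' = {1, 2, 3, 4, 6, 7, 8, 9, 10, 11, 12, 13, 14, 15, 17}, B' = {10, 15, 16}
Claimed RHS: A' ∩ B' = {10, 15}
Identity is INVALID: LHS = {1, 2, 3, 4, 6, 7, 8, 9, 10, 11, 12, 13, 14, 15, 16, 17} but the RHS claimed here equals {10, 15}. The correct form is (A ∩ B)' = A' ∪ B'.

Identity is invalid: (A ∩ B)' = {1, 2, 3, 4, 6, 7, 8, 9, 10, 11, 12, 13, 14, 15, 16, 17} but A' ∩ B' = {10, 15}. The correct De Morgan law is (A ∩ B)' = A' ∪ B'.


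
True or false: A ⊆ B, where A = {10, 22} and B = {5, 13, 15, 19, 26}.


A ⊆ B means every element of A is in B.
Elements in A not in B: {10, 22}
So A ⊄ B.

No, A ⊄ B


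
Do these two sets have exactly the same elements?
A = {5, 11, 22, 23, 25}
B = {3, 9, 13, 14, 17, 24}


Two sets are equal iff they have exactly the same elements.
A = {5, 11, 22, 23, 25}
B = {3, 9, 13, 14, 17, 24}
Differences: {3, 5, 9, 11, 13, 14, 17, 22, 23, 24, 25}
A ≠ B

No, A ≠ B


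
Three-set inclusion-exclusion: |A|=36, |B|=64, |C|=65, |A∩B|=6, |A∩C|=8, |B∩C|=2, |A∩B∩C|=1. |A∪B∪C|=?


|A∪B∪C| = |A|+|B|+|C| - |A∩B|-|A∩C|-|B∩C| + |A∩B∩C|
= 36+64+65 - 6-8-2 + 1
= 165 - 16 + 1
= 150

|A ∪ B ∪ C| = 150


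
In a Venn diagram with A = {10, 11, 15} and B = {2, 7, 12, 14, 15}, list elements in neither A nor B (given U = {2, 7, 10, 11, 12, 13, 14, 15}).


A = {10, 11, 15}
B = {2, 7, 12, 14, 15}
Region: in neither A nor B (given U = {2, 7, 10, 11, 12, 13, 14, 15})
Elements: {13}

Elements in neither A nor B (given U = {2, 7, 10, 11, 12, 13, 14, 15}): {13}


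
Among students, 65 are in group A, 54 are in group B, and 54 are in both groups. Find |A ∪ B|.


|A ∪ B| = |A| + |B| - |A ∩ B|
= 65 + 54 - 54
= 65

|A ∪ B| = 65


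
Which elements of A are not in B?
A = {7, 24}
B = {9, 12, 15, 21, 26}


A \ B = elements in A but not in B
A = {7, 24}
B = {9, 12, 15, 21, 26}
Remove from A any elements in B
A \ B = {7, 24}

A \ B = {7, 24}


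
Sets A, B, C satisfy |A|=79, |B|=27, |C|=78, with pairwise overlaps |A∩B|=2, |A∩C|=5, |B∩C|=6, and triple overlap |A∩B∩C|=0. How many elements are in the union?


|A∪B∪C| = |A|+|B|+|C| - |A∩B|-|A∩C|-|B∩C| + |A∩B∩C|
= 79+27+78 - 2-5-6 + 0
= 184 - 13 + 0
= 171

|A ∪ B ∪ C| = 171


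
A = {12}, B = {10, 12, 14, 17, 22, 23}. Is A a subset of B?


A ⊆ B means every element of A is in B.
All elements of A are in B.
So A ⊆ B.

Yes, A ⊆ B


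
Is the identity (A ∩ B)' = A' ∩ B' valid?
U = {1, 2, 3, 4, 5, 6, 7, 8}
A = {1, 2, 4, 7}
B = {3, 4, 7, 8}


LHS: A ∩ B = {4, 7}
(A ∩ B)' = U \ (A ∩ B) = {1, 2, 3, 5, 6, 8}
A' = {3, 5, 6, 8}, B' = {1, 2, 5, 6}
Claimed RHS: A' ∩ B' = {5, 6}
Identity is INVALID: LHS = {1, 2, 3, 5, 6, 8} but the RHS claimed here equals {5, 6}. The correct form is (A ∩ B)' = A' ∪ B'.

Identity is invalid: (A ∩ B)' = {1, 2, 3, 5, 6, 8} but A' ∩ B' = {5, 6}. The correct De Morgan law is (A ∩ B)' = A' ∪ B'.


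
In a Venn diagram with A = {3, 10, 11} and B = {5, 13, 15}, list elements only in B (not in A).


A = {3, 10, 11}
B = {5, 13, 15}
Region: only in B (not in A)
Elements: {5, 13, 15}

Elements only in B (not in A): {5, 13, 15}


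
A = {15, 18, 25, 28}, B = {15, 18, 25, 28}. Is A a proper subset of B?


A ⊂ B requires: A ⊆ B AND A ≠ B.
A ⊆ B? Yes
A = B? Yes
A = B, so A is not a PROPER subset.

No, A is not a proper subset of B


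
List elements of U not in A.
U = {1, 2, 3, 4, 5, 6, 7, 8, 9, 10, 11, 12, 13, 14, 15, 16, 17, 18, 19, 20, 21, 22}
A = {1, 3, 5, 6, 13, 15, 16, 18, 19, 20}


Aᶜ = U \ A = elements in U but not in A
U = {1, 2, 3, 4, 5, 6, 7, 8, 9, 10, 11, 12, 13, 14, 15, 16, 17, 18, 19, 20, 21, 22}
A = {1, 3, 5, 6, 13, 15, 16, 18, 19, 20}
Aᶜ = {2, 4, 7, 8, 9, 10, 11, 12, 14, 17, 21, 22}

Aᶜ = {2, 4, 7, 8, 9, 10, 11, 12, 14, 17, 21, 22}


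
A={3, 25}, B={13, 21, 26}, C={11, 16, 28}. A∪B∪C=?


A ∪ B = {3, 13, 21, 25, 26}
(A ∪ B) ∪ C = {3, 11, 13, 16, 21, 25, 26, 28}

A ∪ B ∪ C = {3, 11, 13, 16, 21, 25, 26, 28}


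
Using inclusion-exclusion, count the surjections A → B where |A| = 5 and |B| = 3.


n = |A| = 5, k = |B| = 3. Surjections via inclusion-exclusion:
S(n,k) = Σ(-1)^i × C(k,i) × (k-i)^n, i=0 to k
i=0: (-1)^0×C(3,0)×3^5 = 243
i=1: (-1)^1×C(3,1)×2^5 = -96
i=2: (-1)^2×C(3,2)×1^5 = 3
i=3: (-1)^3×C(3,3)×0^5 = 0
Total = 150

Number of surjections = 150


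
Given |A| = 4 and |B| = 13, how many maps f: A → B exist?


Each of |A| = 4 inputs maps to any of |B| = 13 outputs.
# functions = |B|^|A| = 13^4
= 28561

Number of functions = 28561


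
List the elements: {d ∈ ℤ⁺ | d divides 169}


Checking each candidate:
Condition: positive divisors of 169
Result = {1, 13, 169}

{1, 13, 169}


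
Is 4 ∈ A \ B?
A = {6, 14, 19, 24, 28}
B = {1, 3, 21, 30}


A = {6, 14, 19, 24, 28}, B = {1, 3, 21, 30}
A \ B = elements in A but not in B
A \ B = {6, 14, 19, 24, 28}
Checking if 4 ∈ A \ B
4 is not in A \ B → False

4 ∉ A \ B


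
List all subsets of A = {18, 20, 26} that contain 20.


A subset of A contains 20 iff the remaining 2 elements form any subset of A \ {20}.
Count: 2^(n-1) = 2^2 = 4
Subsets containing 20: {20}, {18, 20}, {20, 26}, {18, 20, 26}

Subsets containing 20 (4 total): {20}, {18, 20}, {20, 26}, {18, 20, 26}


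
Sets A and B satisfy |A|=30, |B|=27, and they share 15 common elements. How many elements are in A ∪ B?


|A ∪ B| = |A| + |B| - |A ∩ B|
= 30 + 27 - 15
= 42

|A ∪ B| = 42


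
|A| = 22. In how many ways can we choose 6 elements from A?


C(n,k) = n! / (k!(n-k)!)
C(22,6) = 22! / (6!16!)
= 74613

C(22,6) = 74613


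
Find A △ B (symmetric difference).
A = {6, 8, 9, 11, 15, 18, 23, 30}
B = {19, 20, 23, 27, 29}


A △ B = (A \ B) ∪ (B \ A) = elements in exactly one of A or B
A \ B = {6, 8, 9, 11, 15, 18, 30}
B \ A = {19, 20, 27, 29}
A △ B = {6, 8, 9, 11, 15, 18, 19, 20, 27, 29, 30}

A △ B = {6, 8, 9, 11, 15, 18, 19, 20, 27, 29, 30}


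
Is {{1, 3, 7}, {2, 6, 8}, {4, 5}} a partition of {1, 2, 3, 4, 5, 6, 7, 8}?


A partition requires: (1) non-empty parts, (2) pairwise disjoint, (3) union = U
Parts: {1, 3, 7}, {2, 6, 8}, {4, 5}
Union of parts: {1, 2, 3, 4, 5, 6, 7, 8}
U = {1, 2, 3, 4, 5, 6, 7, 8}
All non-empty? True
Pairwise disjoint? True
Covers U? True

Yes, valid partition


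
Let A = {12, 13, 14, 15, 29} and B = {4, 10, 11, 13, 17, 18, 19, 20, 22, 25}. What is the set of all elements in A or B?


A ∪ B = all elements in A or B (or both)
A = {12, 13, 14, 15, 29}
B = {4, 10, 11, 13, 17, 18, 19, 20, 22, 25}
A ∪ B = {4, 10, 11, 12, 13, 14, 15, 17, 18, 19, 20, 22, 25, 29}

A ∪ B = {4, 10, 11, 12, 13, 14, 15, 17, 18, 19, 20, 22, 25, 29}


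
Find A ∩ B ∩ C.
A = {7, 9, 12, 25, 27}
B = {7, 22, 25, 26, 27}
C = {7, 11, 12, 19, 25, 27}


A ∩ B = {7, 25, 27}
(A ∩ B) ∩ C = {7, 25, 27}

A ∩ B ∩ C = {7, 25, 27}


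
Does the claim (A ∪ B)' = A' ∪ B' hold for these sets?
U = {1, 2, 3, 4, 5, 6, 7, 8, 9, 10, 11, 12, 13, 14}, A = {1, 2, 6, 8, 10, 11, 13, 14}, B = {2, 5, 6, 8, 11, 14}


LHS: A ∪ B = {1, 2, 5, 6, 8, 10, 11, 13, 14}
(A ∪ B)' = U \ (A ∪ B) = {3, 4, 7, 9, 12}
A' = {3, 4, 5, 7, 9, 12}, B' = {1, 3, 4, 7, 9, 10, 12, 13}
Claimed RHS: A' ∪ B' = {1, 3, 4, 5, 7, 9, 10, 12, 13}
Identity is INVALID: LHS = {3, 4, 7, 9, 12} but the RHS claimed here equals {1, 3, 4, 5, 7, 9, 10, 12, 13}. The correct form is (A ∪ B)' = A' ∩ B'.

Identity is invalid: (A ∪ B)' = {3, 4, 7, 9, 12} but A' ∪ B' = {1, 3, 4, 5, 7, 9, 10, 12, 13}. The correct De Morgan law is (A ∪ B)' = A' ∩ B'.


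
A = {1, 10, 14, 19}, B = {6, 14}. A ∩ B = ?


A ∩ B = elements in both A and B
A = {1, 10, 14, 19}
B = {6, 14}
A ∩ B = {14}

A ∩ B = {14}


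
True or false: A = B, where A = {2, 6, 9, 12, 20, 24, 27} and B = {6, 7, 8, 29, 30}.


Two sets are equal iff they have exactly the same elements.
A = {2, 6, 9, 12, 20, 24, 27}
B = {6, 7, 8, 29, 30}
Differences: {2, 7, 8, 9, 12, 20, 24, 27, 29, 30}
A ≠ B

No, A ≠ B


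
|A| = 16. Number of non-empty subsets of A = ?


Total subsets = 2^n = 2^16 = 65536
Non-empty subsets exclude the empty set: 2^n - 1
= 65536 - 1
= 65535

Number of non-empty subsets = 65535


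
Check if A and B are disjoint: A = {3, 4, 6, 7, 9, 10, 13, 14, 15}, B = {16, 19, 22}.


Disjoint means A ∩ B = ∅.
A ∩ B = ∅
A ∩ B = ∅, so A and B are disjoint.

Yes, A and B are disjoint


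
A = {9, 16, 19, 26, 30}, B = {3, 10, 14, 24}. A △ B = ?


A △ B = (A \ B) ∪ (B \ A) = elements in exactly one of A or B
A \ B = {9, 16, 19, 26, 30}
B \ A = {3, 10, 14, 24}
A △ B = {3, 9, 10, 14, 16, 19, 24, 26, 30}

A △ B = {3, 9, 10, 14, 16, 19, 24, 26, 30}


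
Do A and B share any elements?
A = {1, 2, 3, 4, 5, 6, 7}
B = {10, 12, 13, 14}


Disjoint means A ∩ B = ∅.
A ∩ B = ∅
A ∩ B = ∅, so A and B are disjoint.

No — A and B share no elements (A ∩ B = ∅), so they are disjoint


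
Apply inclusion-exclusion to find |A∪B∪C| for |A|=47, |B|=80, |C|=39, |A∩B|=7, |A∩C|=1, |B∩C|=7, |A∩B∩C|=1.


|A∪B∪C| = |A|+|B|+|C| - |A∩B|-|A∩C|-|B∩C| + |A∩B∩C|
= 47+80+39 - 7-1-7 + 1
= 166 - 15 + 1
= 152

|A ∪ B ∪ C| = 152


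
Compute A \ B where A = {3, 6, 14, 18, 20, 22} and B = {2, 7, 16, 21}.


A \ B = elements in A but not in B
A = {3, 6, 14, 18, 20, 22}
B = {2, 7, 16, 21}
Remove from A any elements in B
A \ B = {3, 6, 14, 18, 20, 22}

A \ B = {3, 6, 14, 18, 20, 22}


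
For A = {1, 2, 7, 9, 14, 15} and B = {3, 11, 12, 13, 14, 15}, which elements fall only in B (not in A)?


A = {1, 2, 7, 9, 14, 15}
B = {3, 11, 12, 13, 14, 15}
Region: only in B (not in A)
Elements: {3, 11, 12, 13}

Elements only in B (not in A): {3, 11, 12, 13}


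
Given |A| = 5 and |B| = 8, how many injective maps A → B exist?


An injection sends each of |A| = 5 inputs to a distinct output in B.
# injections = |B|·(|B|-1)·…·(|B|-|A|+1) = 8! / (8 - 5)!
= 8 × 7 × 6 × 5 × 4
= 6720

Number of injections = 6720


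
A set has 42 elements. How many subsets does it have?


Number of subsets = 2^n
= 2^42
= 4398046511104

|P(A)| = 4398046511104


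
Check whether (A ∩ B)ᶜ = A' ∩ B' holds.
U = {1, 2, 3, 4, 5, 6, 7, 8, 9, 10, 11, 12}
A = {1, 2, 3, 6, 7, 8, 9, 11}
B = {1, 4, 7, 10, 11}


LHS: A ∩ B = {1, 7, 11}
(A ∩ B)' = U \ (A ∩ B) = {2, 3, 4, 5, 6, 8, 9, 10, 12}
A' = {4, 5, 10, 12}, B' = {2, 3, 5, 6, 8, 9, 12}
Claimed RHS: A' ∩ B' = {5, 12}
Identity is INVALID: LHS = {2, 3, 4, 5, 6, 8, 9, 10, 12} but the RHS claimed here equals {5, 12}. The correct form is (A ∩ B)' = A' ∪ B'.

Identity is invalid: (A ∩ B)' = {2, 3, 4, 5, 6, 8, 9, 10, 12} but A' ∩ B' = {5, 12}. The correct De Morgan law is (A ∩ B)' = A' ∪ B'.


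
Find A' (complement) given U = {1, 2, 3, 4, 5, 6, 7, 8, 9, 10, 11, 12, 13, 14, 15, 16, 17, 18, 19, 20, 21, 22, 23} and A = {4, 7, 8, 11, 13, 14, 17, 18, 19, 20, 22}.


Aᶜ = U \ A = elements in U but not in A
U = {1, 2, 3, 4, 5, 6, 7, 8, 9, 10, 11, 12, 13, 14, 15, 16, 17, 18, 19, 20, 21, 22, 23}
A = {4, 7, 8, 11, 13, 14, 17, 18, 19, 20, 22}
Aᶜ = {1, 2, 3, 5, 6, 9, 10, 12, 15, 16, 21, 23}

Aᶜ = {1, 2, 3, 5, 6, 9, 10, 12, 15, 16, 21, 23}


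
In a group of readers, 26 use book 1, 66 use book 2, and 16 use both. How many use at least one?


|A ∪ B| = |A| + |B| - |A ∩ B|
= 26 + 66 - 16
= 76

|A ∪ B| = 76


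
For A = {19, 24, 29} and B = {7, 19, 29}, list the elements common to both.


A ∩ B = elements in both A and B
A = {19, 24, 29}
B = {7, 19, 29}
A ∩ B = {19, 29}

A ∩ B = {19, 29}


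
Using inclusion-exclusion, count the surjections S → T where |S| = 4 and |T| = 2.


n = |S| = 4, k = |T| = 2. Surjections via inclusion-exclusion:
S(n,k) = Σ(-1)^i × C(k,i) × (k-i)^n, i=0 to k
i=0: (-1)^0×C(2,0)×2^4 = 16
i=1: (-1)^1×C(2,1)×1^4 = -2
i=2: (-1)^2×C(2,2)×0^4 = 0
Total = 14

Number of surjections = 14


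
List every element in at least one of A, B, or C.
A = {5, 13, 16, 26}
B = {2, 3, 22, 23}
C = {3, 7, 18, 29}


A ∪ B = {2, 3, 5, 13, 16, 22, 23, 26}
(A ∪ B) ∪ C = {2, 3, 5, 7, 13, 16, 18, 22, 23, 26, 29}

A ∪ B ∪ C = {2, 3, 5, 7, 13, 16, 18, 22, 23, 26, 29}


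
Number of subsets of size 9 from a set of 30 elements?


C(n,k) = n! / (k!(n-k)!)
C(30,9) = 30! / (9!21!)
= 14307150

C(30,9) = 14307150


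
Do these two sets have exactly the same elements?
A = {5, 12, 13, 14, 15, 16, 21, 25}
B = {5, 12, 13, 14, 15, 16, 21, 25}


Two sets are equal iff they have exactly the same elements.
A = {5, 12, 13, 14, 15, 16, 21, 25}
B = {5, 12, 13, 14, 15, 16, 21, 25}
Same elements → A = B

Yes, A = B


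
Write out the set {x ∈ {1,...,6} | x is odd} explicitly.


Checking each candidate:
Condition: odd numbers in {1,...,6}
Result = {1, 3, 5}

{1, 3, 5}


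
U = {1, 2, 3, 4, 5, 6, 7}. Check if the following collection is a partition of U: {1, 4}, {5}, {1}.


A partition requires: (1) non-empty parts, (2) pairwise disjoint, (3) union = U
Parts: {1, 4}, {5}, {1}
Union of parts: {1, 4, 5}
U = {1, 2, 3, 4, 5, 6, 7}
All non-empty? True
Pairwise disjoint? False
Covers U? False

No, not a valid partition


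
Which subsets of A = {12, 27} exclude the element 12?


A subset of A that omits 12 is a subset of A \ {12}, so there are 2^(n-1) = 2^1 = 2 of them.
Subsets excluding 12: ∅, {27}

Subsets excluding 12 (2 total): ∅, {27}


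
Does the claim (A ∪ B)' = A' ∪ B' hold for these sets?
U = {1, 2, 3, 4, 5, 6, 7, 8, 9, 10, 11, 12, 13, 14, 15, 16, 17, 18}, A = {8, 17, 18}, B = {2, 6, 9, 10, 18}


LHS: A ∪ B = {2, 6, 8, 9, 10, 17, 18}
(A ∪ B)' = U \ (A ∪ B) = {1, 3, 4, 5, 7, 11, 12, 13, 14, 15, 16}
A' = {1, 2, 3, 4, 5, 6, 7, 9, 10, 11, 12, 13, 14, 15, 16}, B' = {1, 3, 4, 5, 7, 8, 11, 12, 13, 14, 15, 16, 17}
Claimed RHS: A' ∪ B' = {1, 2, 3, 4, 5, 6, 7, 8, 9, 10, 11, 12, 13, 14, 15, 16, 17}
Identity is INVALID: LHS = {1, 3, 4, 5, 7, 11, 12, 13, 14, 15, 16} but the RHS claimed here equals {1, 2, 3, 4, 5, 6, 7, 8, 9, 10, 11, 12, 13, 14, 15, 16, 17}. The correct form is (A ∪ B)' = A' ∩ B'.

Identity is invalid: (A ∪ B)' = {1, 3, 4, 5, 7, 11, 12, 13, 14, 15, 16} but A' ∪ B' = {1, 2, 3, 4, 5, 6, 7, 8, 9, 10, 11, 12, 13, 14, 15, 16, 17}. The correct De Morgan law is (A ∪ B)' = A' ∩ B'.


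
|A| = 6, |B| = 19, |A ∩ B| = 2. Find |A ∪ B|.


|A ∪ B| = |A| + |B| - |A ∩ B|
= 6 + 19 - 2
= 23

|A ∪ B| = 23


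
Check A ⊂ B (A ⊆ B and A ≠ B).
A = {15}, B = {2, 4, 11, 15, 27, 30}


A ⊂ B requires: A ⊆ B AND A ≠ B.
A ⊆ B? Yes
A = B? No
A ⊂ B: Yes (A is a proper subset of B)

Yes, A ⊂ B


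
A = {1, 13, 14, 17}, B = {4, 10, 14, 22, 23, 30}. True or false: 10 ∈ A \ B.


A = {1, 13, 14, 17}, B = {4, 10, 14, 22, 23, 30}
A \ B = elements in A but not in B
A \ B = {1, 13, 17}
Checking if 10 ∈ A \ B
10 is not in A \ B → False

10 ∉ A \ B


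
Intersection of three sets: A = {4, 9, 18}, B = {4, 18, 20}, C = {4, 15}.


A ∩ B = {4, 18}
(A ∩ B) ∩ C = {4}

A ∩ B ∩ C = {4}


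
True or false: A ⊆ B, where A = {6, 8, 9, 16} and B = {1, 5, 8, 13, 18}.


A ⊆ B means every element of A is in B.
Elements in A not in B: {6, 9, 16}
So A ⊄ B.

No, A ⊄ B


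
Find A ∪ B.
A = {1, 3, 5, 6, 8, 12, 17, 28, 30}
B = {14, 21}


A ∪ B = all elements in A or B (or both)
A = {1, 3, 5, 6, 8, 12, 17, 28, 30}
B = {14, 21}
A ∪ B = {1, 3, 5, 6, 8, 12, 14, 17, 21, 28, 30}

A ∪ B = {1, 3, 5, 6, 8, 12, 14, 17, 21, 28, 30}


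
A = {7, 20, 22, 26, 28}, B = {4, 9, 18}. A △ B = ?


A △ B = (A \ B) ∪ (B \ A) = elements in exactly one of A or B
A \ B = {7, 20, 22, 26, 28}
B \ A = {4, 9, 18}
A △ B = {4, 7, 9, 18, 20, 22, 26, 28}

A △ B = {4, 7, 9, 18, 20, 22, 26, 28}


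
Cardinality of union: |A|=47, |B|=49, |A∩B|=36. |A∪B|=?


|A ∪ B| = |A| + |B| - |A ∩ B|
= 47 + 49 - 36
= 60

|A ∪ B| = 60


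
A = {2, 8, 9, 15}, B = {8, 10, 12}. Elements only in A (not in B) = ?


A = {2, 8, 9, 15}
B = {8, 10, 12}
Region: only in A (not in B)
Elements: {2, 9, 15}

Elements only in A (not in B): {2, 9, 15}


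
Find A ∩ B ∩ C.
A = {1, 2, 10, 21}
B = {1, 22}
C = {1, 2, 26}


A ∩ B = {1}
(A ∩ B) ∩ C = {1}

A ∩ B ∩ C = {1}


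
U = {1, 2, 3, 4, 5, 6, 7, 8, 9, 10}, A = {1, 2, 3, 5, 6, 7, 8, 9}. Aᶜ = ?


Aᶜ = U \ A = elements in U but not in A
U = {1, 2, 3, 4, 5, 6, 7, 8, 9, 10}
A = {1, 2, 3, 5, 6, 7, 8, 9}
Aᶜ = {4, 10}

Aᶜ = {4, 10}


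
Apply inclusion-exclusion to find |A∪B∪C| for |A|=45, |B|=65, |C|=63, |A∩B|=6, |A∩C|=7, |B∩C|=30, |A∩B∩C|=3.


|A∪B∪C| = |A|+|B|+|C| - |A∩B|-|A∩C|-|B∩C| + |A∩B∩C|
= 45+65+63 - 6-7-30 + 3
= 173 - 43 + 3
= 133

|A ∪ B ∪ C| = 133


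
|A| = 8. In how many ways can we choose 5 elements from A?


C(n,k) = n! / (k!(n-k)!)
C(8,5) = 8! / (5!3!)
= 56

C(8,5) = 56


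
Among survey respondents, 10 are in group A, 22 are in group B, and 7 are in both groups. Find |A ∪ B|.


|A ∪ B| = |A| + |B| - |A ∩ B|
= 10 + 22 - 7
= 25

|A ∪ B| = 25


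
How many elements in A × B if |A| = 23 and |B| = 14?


|A × B| = |A| × |B|
= 23 × 14
= 322

|A × B| = 322


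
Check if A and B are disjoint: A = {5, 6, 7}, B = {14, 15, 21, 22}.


Disjoint means A ∩ B = ∅.
A ∩ B = ∅
A ∩ B = ∅, so A and B are disjoint.

Yes, A and B are disjoint


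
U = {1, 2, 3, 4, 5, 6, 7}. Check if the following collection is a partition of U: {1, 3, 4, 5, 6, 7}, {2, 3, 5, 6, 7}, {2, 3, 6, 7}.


A partition requires: (1) non-empty parts, (2) pairwise disjoint, (3) union = U
Parts: {1, 3, 4, 5, 6, 7}, {2, 3, 5, 6, 7}, {2, 3, 6, 7}
Union of parts: {1, 2, 3, 4, 5, 6, 7}
U = {1, 2, 3, 4, 5, 6, 7}
All non-empty? True
Pairwise disjoint? False
Covers U? True

No, not a valid partition


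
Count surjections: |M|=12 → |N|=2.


n = |M| = 12, k = |N| = 2. Surjections via inclusion-exclusion:
S(n,k) = Σ(-1)^i × C(k,i) × (k-i)^n, i=0 to k
i=0: (-1)^0×C(2,0)×2^12 = 4096
i=1: (-1)^1×C(2,1)×1^12 = -2
i=2: (-1)^2×C(2,2)×0^12 = 0
Total = 4094

Number of surjections = 4094


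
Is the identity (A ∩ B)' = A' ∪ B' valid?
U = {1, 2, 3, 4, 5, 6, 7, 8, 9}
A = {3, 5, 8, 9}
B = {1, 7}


LHS: A ∩ B = ∅
(A ∩ B)' = U \ (A ∩ B) = {1, 2, 3, 4, 5, 6, 7, 8, 9}
A' = {1, 2, 4, 6, 7}, B' = {2, 3, 4, 5, 6, 8, 9}
Claimed RHS: A' ∪ B' = {1, 2, 3, 4, 5, 6, 7, 8, 9}
Identity is VALID: LHS = RHS = {1, 2, 3, 4, 5, 6, 7, 8, 9} ✓

Identity is valid. (A ∩ B)' = A' ∪ B' = {1, 2, 3, 4, 5, 6, 7, 8, 9}


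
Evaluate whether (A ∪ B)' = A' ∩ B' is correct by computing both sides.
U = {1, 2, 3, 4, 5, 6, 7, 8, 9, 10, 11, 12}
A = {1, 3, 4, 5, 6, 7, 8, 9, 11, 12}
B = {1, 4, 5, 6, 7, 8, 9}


LHS: A ∪ B = {1, 3, 4, 5, 6, 7, 8, 9, 11, 12}
(A ∪ B)' = U \ (A ∪ B) = {2, 10}
A' = {2, 10}, B' = {2, 3, 10, 11, 12}
Claimed RHS: A' ∩ B' = {2, 10}
Identity is VALID: LHS = RHS = {2, 10} ✓

Identity is valid. (A ∪ B)' = A' ∩ B' = {2, 10}


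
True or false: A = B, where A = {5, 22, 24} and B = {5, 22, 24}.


Two sets are equal iff they have exactly the same elements.
A = {5, 22, 24}
B = {5, 22, 24}
Same elements → A = B

Yes, A = B


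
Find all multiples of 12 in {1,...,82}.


Checking each candidate:
Condition: multiples of 12 in {1,...,82}
Result = {12, 24, 36, 48, 60, 72}

{12, 24, 36, 48, 60, 72}


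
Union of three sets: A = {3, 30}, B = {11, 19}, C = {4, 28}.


A ∪ B = {3, 11, 19, 30}
(A ∪ B) ∪ C = {3, 4, 11, 19, 28, 30}

A ∪ B ∪ C = {3, 4, 11, 19, 28, 30}


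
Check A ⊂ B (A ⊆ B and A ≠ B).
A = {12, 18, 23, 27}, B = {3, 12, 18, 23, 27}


A ⊂ B requires: A ⊆ B AND A ≠ B.
A ⊆ B? Yes
A = B? No
A ⊂ B: Yes (A is a proper subset of B)

Yes, A ⊂ B


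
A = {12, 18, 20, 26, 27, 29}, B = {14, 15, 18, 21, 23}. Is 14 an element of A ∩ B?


A = {12, 18, 20, 26, 27, 29}, B = {14, 15, 18, 21, 23}
A ∩ B = elements in both A and B
A ∩ B = {18}
Checking if 14 ∈ A ∩ B
14 is not in A ∩ B → False

14 ∉ A ∩ B


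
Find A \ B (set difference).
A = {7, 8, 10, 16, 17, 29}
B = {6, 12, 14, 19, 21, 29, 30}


A \ B = elements in A but not in B
A = {7, 8, 10, 16, 17, 29}
B = {6, 12, 14, 19, 21, 29, 30}
Remove from A any elements in B
A \ B = {7, 8, 10, 16, 17}

A \ B = {7, 8, 10, 16, 17}


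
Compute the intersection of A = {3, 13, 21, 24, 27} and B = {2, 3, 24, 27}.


A ∩ B = elements in both A and B
A = {3, 13, 21, 24, 27}
B = {2, 3, 24, 27}
A ∩ B = {3, 24, 27}

A ∩ B = {3, 24, 27}


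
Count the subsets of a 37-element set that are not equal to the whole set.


Total subsets = 2^n = 2^37 = 137438953472
Proper subsets exclude the set itself: 2^n - 1
= 137438953472 - 1
= 137438953471

Number of proper subsets = 137438953471


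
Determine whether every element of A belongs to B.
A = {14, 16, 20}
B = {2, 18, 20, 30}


A ⊆ B means every element of A is in B.
Elements in A not in B: {14, 16}
So A ⊄ B.

No, A ⊄ B


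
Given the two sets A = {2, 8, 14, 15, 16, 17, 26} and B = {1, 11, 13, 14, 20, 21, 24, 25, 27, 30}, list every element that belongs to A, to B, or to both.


A ∪ B = all elements in A or B (or both)
A = {2, 8, 14, 15, 16, 17, 26}
B = {1, 11, 13, 14, 20, 21, 24, 25, 27, 30}
A ∪ B = {1, 2, 8, 11, 13, 14, 15, 16, 17, 20, 21, 24, 25, 26, 27, 30}

A ∪ B = {1, 2, 8, 11, 13, 14, 15, 16, 17, 20, 21, 24, 25, 26, 27, 30}


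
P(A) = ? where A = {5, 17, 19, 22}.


|A| = 4, so |P(A)| = 2^4 = 16
Enumerate subsets by cardinality (0 to 4):
∅, {5}, {17}, {19}, {22}, {5, 17}, {5, 19}, {5, 22}, {17, 19}, {17, 22}, {19, 22}, {5, 17, 19}, {5, 17, 22}, {5, 19, 22}, {17, 19, 22}, {5, 17, 19, 22}

P(A) has 16 subsets: ∅, {5}, {17}, {19}, {22}, {5, 17}, {5, 19}, {5, 22}, {17, 19}, {17, 22}, {19, 22}, {5, 17, 19}, {5, 17, 22}, {5, 19, 22}, {17, 19, 22}, {5, 17, 19, 22}


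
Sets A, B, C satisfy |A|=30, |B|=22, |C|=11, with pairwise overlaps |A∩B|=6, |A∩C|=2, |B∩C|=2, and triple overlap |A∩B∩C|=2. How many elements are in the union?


|A∪B∪C| = |A|+|B|+|C| - |A∩B|-|A∩C|-|B∩C| + |A∩B∩C|
= 30+22+11 - 6-2-2 + 2
= 63 - 10 + 2
= 55

|A ∪ B ∪ C| = 55


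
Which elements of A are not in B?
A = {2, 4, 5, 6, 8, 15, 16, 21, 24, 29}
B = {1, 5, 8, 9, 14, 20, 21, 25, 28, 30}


A \ B = elements in A but not in B
A = {2, 4, 5, 6, 8, 15, 16, 21, 24, 29}
B = {1, 5, 8, 9, 14, 20, 21, 25, 28, 30}
Remove from A any elements in B
A \ B = {2, 4, 6, 15, 16, 24, 29}

A \ B = {2, 4, 6, 15, 16, 24, 29}


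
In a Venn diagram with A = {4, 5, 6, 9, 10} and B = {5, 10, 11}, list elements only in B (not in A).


A = {4, 5, 6, 9, 10}
B = {5, 10, 11}
Region: only in B (not in A)
Elements: {11}

Elements only in B (not in A): {11}


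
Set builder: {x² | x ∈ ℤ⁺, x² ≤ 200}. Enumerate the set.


Checking each candidate:
Condition: positive perfect squares ≤ 200
Result = {1, 4, 9, 16, 25, 36, 49, 64, 81, 100, 121, 144, 169, 196}

{1, 4, 9, 16, 25, 36, 49, 64, 81, 100, 121, 144, 169, 196}


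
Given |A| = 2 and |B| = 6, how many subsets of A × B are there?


A relation from A to B is any subset of A × B.
|A × B| = 2 × 6 = 12
# relations = 2^|A × B| = 2^12 = 4096

Number of relations = 4096


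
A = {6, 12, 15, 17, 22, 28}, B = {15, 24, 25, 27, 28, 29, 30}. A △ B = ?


A △ B = (A \ B) ∪ (B \ A) = elements in exactly one of A or B
A \ B = {6, 12, 17, 22}
B \ A = {24, 25, 27, 29, 30}
A △ B = {6, 12, 17, 22, 24, 25, 27, 29, 30}

A △ B = {6, 12, 17, 22, 24, 25, 27, 29, 30}


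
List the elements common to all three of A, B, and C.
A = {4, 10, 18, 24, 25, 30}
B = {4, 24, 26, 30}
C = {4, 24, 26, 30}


A ∩ B = {4, 24, 30}
(A ∩ B) ∩ C = {4, 24, 30}

A ∩ B ∩ C = {4, 24, 30}


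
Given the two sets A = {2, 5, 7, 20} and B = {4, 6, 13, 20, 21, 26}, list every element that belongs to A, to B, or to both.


A ∪ B = all elements in A or B (or both)
A = {2, 5, 7, 20}
B = {4, 6, 13, 20, 21, 26}
A ∪ B = {2, 4, 5, 6, 7, 13, 20, 21, 26}

A ∪ B = {2, 4, 5, 6, 7, 13, 20, 21, 26}


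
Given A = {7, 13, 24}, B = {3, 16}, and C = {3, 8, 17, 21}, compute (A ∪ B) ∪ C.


A ∪ B = {3, 7, 13, 16, 24}
(A ∪ B) ∪ C = {3, 7, 8, 13, 16, 17, 21, 24}

A ∪ B ∪ C = {3, 7, 8, 13, 16, 17, 21, 24}


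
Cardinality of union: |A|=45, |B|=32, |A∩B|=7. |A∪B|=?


|A ∪ B| = |A| + |B| - |A ∩ B|
= 45 + 32 - 7
= 70

|A ∪ B| = 70


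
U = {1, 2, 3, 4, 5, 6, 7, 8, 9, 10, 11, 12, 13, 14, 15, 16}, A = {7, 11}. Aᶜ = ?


Aᶜ = U \ A = elements in U but not in A
U = {1, 2, 3, 4, 5, 6, 7, 8, 9, 10, 11, 12, 13, 14, 15, 16}
A = {7, 11}
Aᶜ = {1, 2, 3, 4, 5, 6, 8, 9, 10, 12, 13, 14, 15, 16}

Aᶜ = {1, 2, 3, 4, 5, 6, 8, 9, 10, 12, 13, 14, 15, 16}


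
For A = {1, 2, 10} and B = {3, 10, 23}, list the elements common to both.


A ∩ B = elements in both A and B
A = {1, 2, 10}
B = {3, 10, 23}
A ∩ B = {10}

A ∩ B = {10}


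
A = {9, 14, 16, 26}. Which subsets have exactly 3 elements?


|A| = 4, so A has C(4,3) = 4 subsets of size 3.
Enumerate by choosing 3 elements from A at a time:
{9, 14, 16}, {9, 14, 26}, {9, 16, 26}, {14, 16, 26}

3-element subsets (4 total): {9, 14, 16}, {9, 14, 26}, {9, 16, 26}, {14, 16, 26}


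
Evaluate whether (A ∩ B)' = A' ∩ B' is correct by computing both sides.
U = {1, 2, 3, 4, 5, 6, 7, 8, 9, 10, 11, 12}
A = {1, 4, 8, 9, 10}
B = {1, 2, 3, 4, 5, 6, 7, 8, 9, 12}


LHS: A ∩ B = {1, 4, 8, 9}
(A ∩ B)' = U \ (A ∩ B) = {2, 3, 5, 6, 7, 10, 11, 12}
A' = {2, 3, 5, 6, 7, 11, 12}, B' = {10, 11}
Claimed RHS: A' ∩ B' = {11}
Identity is INVALID: LHS = {2, 3, 5, 6, 7, 10, 11, 12} but the RHS claimed here equals {11}. The correct form is (A ∩ B)' = A' ∪ B'.

Identity is invalid: (A ∩ B)' = {2, 3, 5, 6, 7, 10, 11, 12} but A' ∩ B' = {11}. The correct De Morgan law is (A ∩ B)' = A' ∪ B'.


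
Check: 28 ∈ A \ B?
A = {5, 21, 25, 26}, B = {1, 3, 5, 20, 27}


A = {5, 21, 25, 26}, B = {1, 3, 5, 20, 27}
A \ B = elements in A but not in B
A \ B = {21, 25, 26}
Checking if 28 ∈ A \ B
28 is not in A \ B → False

28 ∉ A \ B


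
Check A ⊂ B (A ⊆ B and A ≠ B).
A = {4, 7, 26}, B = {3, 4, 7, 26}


A ⊂ B requires: A ⊆ B AND A ≠ B.
A ⊆ B? Yes
A = B? No
A ⊂ B: Yes (A is a proper subset of B)

Yes, A ⊂ B


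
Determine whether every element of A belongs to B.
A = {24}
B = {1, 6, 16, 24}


A ⊆ B means every element of A is in B.
All elements of A are in B.
So A ⊆ B.

Yes, A ⊆ B


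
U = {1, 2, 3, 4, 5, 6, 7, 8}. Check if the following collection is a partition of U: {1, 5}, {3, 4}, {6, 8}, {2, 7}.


A partition requires: (1) non-empty parts, (2) pairwise disjoint, (3) union = U
Parts: {1, 5}, {3, 4}, {6, 8}, {2, 7}
Union of parts: {1, 2, 3, 4, 5, 6, 7, 8}
U = {1, 2, 3, 4, 5, 6, 7, 8}
All non-empty? True
Pairwise disjoint? True
Covers U? True

Yes, valid partition


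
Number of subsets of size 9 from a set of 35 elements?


C(n,k) = n! / (k!(n-k)!)
C(35,9) = 35! / (9!26!)
= 70607460

C(35,9) = 70607460


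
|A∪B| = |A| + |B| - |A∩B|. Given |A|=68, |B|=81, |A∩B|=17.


|A ∪ B| = |A| + |B| - |A ∩ B|
= 68 + 81 - 17
= 132

|A ∪ B| = 132


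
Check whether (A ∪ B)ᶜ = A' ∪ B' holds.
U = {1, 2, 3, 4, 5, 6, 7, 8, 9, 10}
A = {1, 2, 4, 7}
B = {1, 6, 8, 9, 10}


LHS: A ∪ B = {1, 2, 4, 6, 7, 8, 9, 10}
(A ∪ B)' = U \ (A ∪ B) = {3, 5}
A' = {3, 5, 6, 8, 9, 10}, B' = {2, 3, 4, 5, 7}
Claimed RHS: A' ∪ B' = {2, 3, 4, 5, 6, 7, 8, 9, 10}
Identity is INVALID: LHS = {3, 5} but the RHS claimed here equals {2, 3, 4, 5, 6, 7, 8, 9, 10}. The correct form is (A ∪ B)' = A' ∩ B'.

Identity is invalid: (A ∪ B)' = {3, 5} but A' ∪ B' = {2, 3, 4, 5, 6, 7, 8, 9, 10}. The correct De Morgan law is (A ∪ B)' = A' ∩ B'.


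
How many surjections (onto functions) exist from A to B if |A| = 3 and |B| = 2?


n = |A| = 3, k = |B| = 2. Surjections via inclusion-exclusion:
S(n,k) = Σ(-1)^i × C(k,i) × (k-i)^n, i=0 to k
i=0: (-1)^0×C(2,0)×2^3 = 8
i=1: (-1)^1×C(2,1)×1^3 = -2
i=2: (-1)^2×C(2,2)×0^3 = 0
Total = 6

Number of surjections = 6


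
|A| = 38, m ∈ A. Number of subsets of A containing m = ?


Subsets of A containing m correspond to subsets of A \ {m}, which has 37 elements.
Count = 2^(n-1) = 2^37
= 137438953472

Number of subsets containing m = 137438953472


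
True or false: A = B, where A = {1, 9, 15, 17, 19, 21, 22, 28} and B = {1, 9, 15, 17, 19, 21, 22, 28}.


Two sets are equal iff they have exactly the same elements.
A = {1, 9, 15, 17, 19, 21, 22, 28}
B = {1, 9, 15, 17, 19, 21, 22, 28}
Same elements → A = B

Yes, A = B


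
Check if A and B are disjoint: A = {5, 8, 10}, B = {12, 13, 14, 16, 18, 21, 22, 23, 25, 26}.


Disjoint means A ∩ B = ∅.
A ∩ B = ∅
A ∩ B = ∅, so A and B are disjoint.

Yes, A and B are disjoint


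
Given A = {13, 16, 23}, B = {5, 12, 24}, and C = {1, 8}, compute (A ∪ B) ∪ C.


A ∪ B = {5, 12, 13, 16, 23, 24}
(A ∪ B) ∪ C = {1, 5, 8, 12, 13, 16, 23, 24}

A ∪ B ∪ C = {1, 5, 8, 12, 13, 16, 23, 24}


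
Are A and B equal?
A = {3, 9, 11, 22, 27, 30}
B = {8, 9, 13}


Two sets are equal iff they have exactly the same elements.
A = {3, 9, 11, 22, 27, 30}
B = {8, 9, 13}
Differences: {3, 8, 11, 13, 22, 27, 30}
A ≠ B

No, A ≠ B


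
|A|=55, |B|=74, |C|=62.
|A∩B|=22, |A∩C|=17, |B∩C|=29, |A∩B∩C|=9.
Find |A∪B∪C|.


|A∪B∪C| = |A|+|B|+|C| - |A∩B|-|A∩C|-|B∩C| + |A∩B∩C|
= 55+74+62 - 22-17-29 + 9
= 191 - 68 + 9
= 132

|A ∪ B ∪ C| = 132


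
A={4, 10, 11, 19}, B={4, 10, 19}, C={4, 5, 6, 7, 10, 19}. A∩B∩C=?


A ∩ B = {4, 10, 19}
(A ∩ B) ∩ C = {4, 10, 19}

A ∩ B ∩ C = {4, 10, 19}


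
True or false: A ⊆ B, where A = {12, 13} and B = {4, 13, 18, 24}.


A ⊆ B means every element of A is in B.
Elements in A not in B: {12}
So A ⊄ B.

No, A ⊄ B


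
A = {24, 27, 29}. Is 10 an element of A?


A = {24, 27, 29}
Checking if 10 is in A
10 is not in A → False

10 ∉ A


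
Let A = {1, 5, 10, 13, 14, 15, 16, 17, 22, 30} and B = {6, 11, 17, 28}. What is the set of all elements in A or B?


A ∪ B = all elements in A or B (or both)
A = {1, 5, 10, 13, 14, 15, 16, 17, 22, 30}
B = {6, 11, 17, 28}
A ∪ B = {1, 5, 6, 10, 11, 13, 14, 15, 16, 17, 22, 28, 30}

A ∪ B = {1, 5, 6, 10, 11, 13, 14, 15, 16, 17, 22, 28, 30}


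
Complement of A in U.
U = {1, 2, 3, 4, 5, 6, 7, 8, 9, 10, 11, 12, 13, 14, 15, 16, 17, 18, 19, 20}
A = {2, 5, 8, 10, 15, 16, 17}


Aᶜ = U \ A = elements in U but not in A
U = {1, 2, 3, 4, 5, 6, 7, 8, 9, 10, 11, 12, 13, 14, 15, 16, 17, 18, 19, 20}
A = {2, 5, 8, 10, 15, 16, 17}
Aᶜ = {1, 3, 4, 6, 7, 9, 11, 12, 13, 14, 18, 19, 20}

Aᶜ = {1, 3, 4, 6, 7, 9, 11, 12, 13, 14, 18, 19, 20}


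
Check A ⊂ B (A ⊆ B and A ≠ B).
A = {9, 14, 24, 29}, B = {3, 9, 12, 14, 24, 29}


A ⊂ B requires: A ⊆ B AND A ≠ B.
A ⊆ B? Yes
A = B? No
A ⊂ B: Yes (A is a proper subset of B)

Yes, A ⊂ B


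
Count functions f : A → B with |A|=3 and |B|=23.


Each of |A| = 3 inputs maps to any of |B| = 23 outputs.
# functions = |B|^|A| = 23^3
= 12167

Number of functions = 12167


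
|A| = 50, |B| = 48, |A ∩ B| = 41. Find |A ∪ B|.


|A ∪ B| = |A| + |B| - |A ∩ B|
= 50 + 48 - 41
= 57

|A ∪ B| = 57


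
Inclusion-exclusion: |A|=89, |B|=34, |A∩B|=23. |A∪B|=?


|A ∪ B| = |A| + |B| - |A ∩ B|
= 89 + 34 - 23
= 100

|A ∪ B| = 100


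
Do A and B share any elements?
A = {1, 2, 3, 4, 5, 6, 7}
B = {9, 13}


Disjoint means A ∩ B = ∅.
A ∩ B = ∅
A ∩ B = ∅, so A and B are disjoint.

No — A and B share no elements (A ∩ B = ∅), so they are disjoint
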